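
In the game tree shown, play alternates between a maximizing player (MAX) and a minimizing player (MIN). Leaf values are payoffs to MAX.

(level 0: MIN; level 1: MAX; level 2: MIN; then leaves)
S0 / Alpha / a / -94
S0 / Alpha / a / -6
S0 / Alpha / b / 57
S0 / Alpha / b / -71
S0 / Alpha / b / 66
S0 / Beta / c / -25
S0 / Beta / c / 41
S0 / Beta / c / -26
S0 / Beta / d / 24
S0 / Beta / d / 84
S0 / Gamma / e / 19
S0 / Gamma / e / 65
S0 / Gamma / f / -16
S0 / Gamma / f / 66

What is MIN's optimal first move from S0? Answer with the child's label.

a (MIN): min(-94, -6) = -94
b (MIN): min(57, -71, 66) = -71
Alpha (MAX): max(-94, -71) = -71
c (MIN): min(-25, 41, -26) = -26
d (MIN): min(24, 84) = 24
Beta (MAX): max(-26, 24) = 24
e (MIN): min(19, 65) = 19
f (MIN): min(-16, 66) = -16
Gamma (MAX): max(19, -16) = 19
S0 (MIN): min(-71, 24, 19) = -71
MIN at S0 wants the lowest of {Alpha=-71, Beta=24, Gamma=19}, so chooses Alpha.

Alpha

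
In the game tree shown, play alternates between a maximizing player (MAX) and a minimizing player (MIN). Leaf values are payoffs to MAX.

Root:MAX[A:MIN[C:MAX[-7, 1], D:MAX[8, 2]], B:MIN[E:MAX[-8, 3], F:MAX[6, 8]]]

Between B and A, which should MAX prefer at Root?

E (MAX): max(-8, 3) = 3
F (MAX): max(6, 8) = 8
B (MIN): min(3, 8) = 3
C (MAX): max(-7, 1) = 1
D (MAX): max(8, 2) = 8
A (MIN): min(1, 8) = 1
MAX prefers the higher value; B=3, A=1. B is better since 3 > 1.

B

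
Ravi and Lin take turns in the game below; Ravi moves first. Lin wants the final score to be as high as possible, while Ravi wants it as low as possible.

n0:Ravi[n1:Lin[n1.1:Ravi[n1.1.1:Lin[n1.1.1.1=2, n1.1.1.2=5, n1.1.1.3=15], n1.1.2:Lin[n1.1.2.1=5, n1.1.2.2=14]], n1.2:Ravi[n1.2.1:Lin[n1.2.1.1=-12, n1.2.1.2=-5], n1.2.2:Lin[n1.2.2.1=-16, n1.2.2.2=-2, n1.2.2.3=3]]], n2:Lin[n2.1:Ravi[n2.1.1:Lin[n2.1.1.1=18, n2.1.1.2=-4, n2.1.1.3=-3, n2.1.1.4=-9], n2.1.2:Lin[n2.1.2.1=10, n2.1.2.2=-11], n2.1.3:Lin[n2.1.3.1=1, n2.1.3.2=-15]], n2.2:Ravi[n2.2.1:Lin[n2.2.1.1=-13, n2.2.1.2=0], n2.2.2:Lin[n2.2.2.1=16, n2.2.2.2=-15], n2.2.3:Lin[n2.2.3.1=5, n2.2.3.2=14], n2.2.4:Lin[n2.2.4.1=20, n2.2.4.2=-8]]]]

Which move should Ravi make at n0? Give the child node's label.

n2

n1.1.1 (Lin): max(2, 5, 15) = 15
n1.1.2 (Lin): max(5, 14) = 14
n1.1 (Ravi): min(15, 14) = 14
n1.2.1 (Lin): max(-12, -5) = -5
n1.2.2 (Lin): max(-16, -2, 3) = 3
n1.2 (Ravi): min(-5, 3) = -5
n1 (Lin): max(14, -5) = 14
n2.1.1 (Lin): max(18, -4, -3, -9) = 18
n2.1.2 (Lin): max(10, -11) = 10
n2.1.3 (Lin): max(1, -15) = 1
n2.1 (Ravi): min(18, 10, 1) = 1
n2.2.1 (Lin): max(-13, 0) = 0
n2.2.2 (Lin): max(16, -15) = 16
n2.2.3 (Lin): max(5, 14) = 14
n2.2.4 (Lin): max(20, -8) = 20
n2.2 (Ravi): min(0, 16, 14, 20) = 0
n2 (Lin): max(1, 0) = 1
n0 (Ravi): min(14, 1) = 1
Ravi at n0 wants the lowest of {n1=14, n2=1}, so chooses n2.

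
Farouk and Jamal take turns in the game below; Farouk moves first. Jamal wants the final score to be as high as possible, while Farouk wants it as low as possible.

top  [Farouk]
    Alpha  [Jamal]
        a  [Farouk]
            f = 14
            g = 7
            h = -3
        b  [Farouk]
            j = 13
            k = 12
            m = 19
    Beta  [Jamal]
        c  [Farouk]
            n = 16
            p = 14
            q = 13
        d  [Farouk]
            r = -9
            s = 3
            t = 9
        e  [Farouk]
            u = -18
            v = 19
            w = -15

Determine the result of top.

a (Farouk): min(14, 7, -3) = -3
b (Farouk): min(13, 12, 19) = 12
Alpha (Jamal): max(-3, 12) = 12
c (Farouk): min(16, 14, 13) = 13
d (Farouk): min(-9, 3, 9) = -9
e (Farouk): min(-18, 19, -15) = -18
Beta (Jamal): max(13, -9, -18) = 13
top (Farouk): min(12, 13) = 12

12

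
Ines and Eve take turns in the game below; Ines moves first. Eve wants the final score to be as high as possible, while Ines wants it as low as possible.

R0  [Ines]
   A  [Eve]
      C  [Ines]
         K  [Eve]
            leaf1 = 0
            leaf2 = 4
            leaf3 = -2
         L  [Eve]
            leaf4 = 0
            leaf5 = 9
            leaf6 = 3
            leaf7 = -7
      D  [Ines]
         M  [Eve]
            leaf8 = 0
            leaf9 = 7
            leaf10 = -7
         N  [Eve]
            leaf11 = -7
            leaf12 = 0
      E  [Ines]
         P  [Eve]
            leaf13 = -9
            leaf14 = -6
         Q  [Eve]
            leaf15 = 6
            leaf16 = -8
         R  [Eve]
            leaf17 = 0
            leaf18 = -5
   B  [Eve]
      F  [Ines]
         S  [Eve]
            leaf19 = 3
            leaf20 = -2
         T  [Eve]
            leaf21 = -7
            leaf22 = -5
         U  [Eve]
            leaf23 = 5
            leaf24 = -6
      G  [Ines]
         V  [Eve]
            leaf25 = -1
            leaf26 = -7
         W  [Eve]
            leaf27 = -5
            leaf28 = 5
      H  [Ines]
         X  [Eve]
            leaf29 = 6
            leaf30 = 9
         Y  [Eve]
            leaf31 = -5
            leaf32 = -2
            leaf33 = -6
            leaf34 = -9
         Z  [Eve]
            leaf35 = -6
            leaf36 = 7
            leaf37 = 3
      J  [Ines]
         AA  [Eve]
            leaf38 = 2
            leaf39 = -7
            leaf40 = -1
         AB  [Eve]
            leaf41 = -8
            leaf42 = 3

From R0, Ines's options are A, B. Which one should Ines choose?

B

K (Eve): max(0, 4, -2) = 4
L (Eve): max(0, 9, 3, -7) = 9
C (Ines): min(4, 9) = 4
M (Eve): max(0, 7, -7) = 7
N (Eve): max(-7, 0) = 0
D (Ines): min(7, 0) = 0
P (Eve): max(-9, -6) = -6
Q (Eve): max(6, -8) = 6
R (Eve): max(0, -5) = 0
E (Ines): min(-6, 6, 0) = -6
A (Eve): max(4, 0, -6) = 4
S (Eve): max(3, -2) = 3
T (Eve): max(-7, -5) = -5
U (Eve): max(5, -6) = 5
F (Ines): min(3, -5, 5) = -5
V (Eve): max(-1, -7) = -1
W (Eve): max(-5, 5) = 5
G (Ines): min(-1, 5) = -1
X (Eve): max(6, 9) = 9
Y (Eve): max(-5, -2, -6, -9) = -2
Z (Eve): max(-6, 7, 3) = 7
H (Ines): min(9, -2, 7) = -2
AA (Eve): max(2, -7, -1) = 2
AB (Eve): max(-8, 3) = 3
J (Ines): min(2, 3) = 2
B (Eve): max(-5, -1, -2, 2) = 2
R0 (Ines): min(4, 2) = 2
Ines at R0 wants the lowest of {A=4, B=2}, so chooses B.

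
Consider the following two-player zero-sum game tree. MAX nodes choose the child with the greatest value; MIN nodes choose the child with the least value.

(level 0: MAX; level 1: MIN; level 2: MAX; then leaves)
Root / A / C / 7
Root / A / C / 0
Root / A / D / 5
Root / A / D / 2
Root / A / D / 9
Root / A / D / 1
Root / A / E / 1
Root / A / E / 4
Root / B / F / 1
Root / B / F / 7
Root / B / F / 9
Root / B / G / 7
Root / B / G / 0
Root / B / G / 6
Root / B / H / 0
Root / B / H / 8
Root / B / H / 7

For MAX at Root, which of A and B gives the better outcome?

C (MAX): max(7, 0) = 7
D (MAX): max(5, 2, 9, 1) = 9
E (MAX): max(1, 4) = 4
A (MIN): min(7, 9, 4) = 4
F (MAX): max(1, 7, 9) = 9
G (MAX): max(7, 0, 6) = 7
H (MAX): max(0, 8, 7) = 8
B (MIN): min(9, 7, 8) = 7
MAX prefers the higher value; A=4, B=7. B is better since 7 > 4.

B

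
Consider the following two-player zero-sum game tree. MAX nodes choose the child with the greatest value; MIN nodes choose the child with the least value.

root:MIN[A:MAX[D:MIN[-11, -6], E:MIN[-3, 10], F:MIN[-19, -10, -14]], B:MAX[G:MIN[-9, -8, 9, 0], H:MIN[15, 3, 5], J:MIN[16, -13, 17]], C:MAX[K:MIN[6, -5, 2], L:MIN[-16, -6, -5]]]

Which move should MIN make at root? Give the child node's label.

D (MIN): min(-11, -6) = -11
E (MIN): min(-3, 10) = -3
F (MIN): min(-19, -10, -14) = -19
A (MAX): max(-11, -3, -19) = -3
G (MIN): min(-9, -8, 9, 0) = -9
H (MIN): min(15, 3, 5) = 3
J (MIN): min(16, -13, 17) = -13
B (MAX): max(-9, 3, -13) = 3
K (MIN): min(6, -5, 2) = -5
L (MIN): min(-16, -6, -5) = -16
C (MAX): max(-5, -16) = -5
root (MIN): min(-3, 3, -5) = -5
MIN at root wants the lowest of {A=-3, B=3, C=-5}, so chooses C.

C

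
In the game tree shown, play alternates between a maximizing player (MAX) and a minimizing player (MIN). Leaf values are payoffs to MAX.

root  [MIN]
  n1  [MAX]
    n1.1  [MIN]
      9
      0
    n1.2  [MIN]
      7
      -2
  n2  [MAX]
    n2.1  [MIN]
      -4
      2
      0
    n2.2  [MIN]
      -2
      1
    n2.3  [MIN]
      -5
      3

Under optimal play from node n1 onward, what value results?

n1.1 (MIN): min(9, 0) = 0
n1.2 (MIN): min(7, -2) = -2
n1 (MAX): max(0, -2) = 0

0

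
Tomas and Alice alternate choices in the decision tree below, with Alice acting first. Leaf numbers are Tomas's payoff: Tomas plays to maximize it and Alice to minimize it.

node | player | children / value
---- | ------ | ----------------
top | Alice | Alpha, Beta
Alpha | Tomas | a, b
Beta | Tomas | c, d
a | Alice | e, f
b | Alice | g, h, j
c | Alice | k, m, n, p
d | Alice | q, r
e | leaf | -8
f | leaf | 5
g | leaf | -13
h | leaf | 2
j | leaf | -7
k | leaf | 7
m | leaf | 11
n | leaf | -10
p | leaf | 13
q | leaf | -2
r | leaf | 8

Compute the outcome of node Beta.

c (Alice): min(7, 11, -10, 13) = -10
d (Alice): min(-2, 8) = -2
Beta (Tomas): max(-10, -2) = -2

-2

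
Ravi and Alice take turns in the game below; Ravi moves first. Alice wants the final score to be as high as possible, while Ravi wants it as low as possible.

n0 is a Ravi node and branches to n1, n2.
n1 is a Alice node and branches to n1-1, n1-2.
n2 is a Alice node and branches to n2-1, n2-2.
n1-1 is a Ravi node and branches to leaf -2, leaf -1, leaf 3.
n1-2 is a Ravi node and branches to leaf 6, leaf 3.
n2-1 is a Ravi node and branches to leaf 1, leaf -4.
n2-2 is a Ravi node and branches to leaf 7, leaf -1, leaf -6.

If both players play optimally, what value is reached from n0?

-4

n1-1 (Ravi): min(-2, -1, 3) = -2
n1-2 (Ravi): min(6, 3) = 3
n1 (Alice): max(-2, 3) = 3
n2-1 (Ravi): min(1, -4) = -4
n2-2 (Ravi): min(7, -1, -6) = -6
n2 (Alice): max(-4, -6) = -4
n0 (Ravi): min(3, -4) = -4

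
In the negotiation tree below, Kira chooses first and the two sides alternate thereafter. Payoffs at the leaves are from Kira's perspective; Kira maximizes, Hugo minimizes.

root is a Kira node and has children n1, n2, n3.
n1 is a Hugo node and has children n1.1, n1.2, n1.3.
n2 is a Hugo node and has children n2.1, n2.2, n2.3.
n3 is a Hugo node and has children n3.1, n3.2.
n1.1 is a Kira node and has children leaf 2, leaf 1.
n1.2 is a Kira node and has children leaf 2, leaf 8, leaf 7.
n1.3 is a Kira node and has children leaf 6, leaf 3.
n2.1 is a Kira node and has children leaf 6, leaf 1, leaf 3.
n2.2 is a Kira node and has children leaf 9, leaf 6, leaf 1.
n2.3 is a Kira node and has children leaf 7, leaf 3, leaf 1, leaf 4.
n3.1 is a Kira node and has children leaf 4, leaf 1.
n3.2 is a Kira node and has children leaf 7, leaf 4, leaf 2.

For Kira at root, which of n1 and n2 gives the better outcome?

n1.1 (Kira): max(2, 1) = 2
n1.2 (Kira): max(2, 8, 7) = 8
n1.3 (Kira): max(6, 3) = 6
n1 (Hugo): min(2, 8, 6) = 2
n2.1 (Kira): max(6, 1, 3) = 6
n2.2 (Kira): max(9, 6, 1) = 9
n2.3 (Kira): max(7, 3, 1, 4) = 7
n2 (Hugo): min(6, 9, 7) = 6
Kira prefers the higher value; n1=2, n2=6. n2 is better since 6 > 2.

n2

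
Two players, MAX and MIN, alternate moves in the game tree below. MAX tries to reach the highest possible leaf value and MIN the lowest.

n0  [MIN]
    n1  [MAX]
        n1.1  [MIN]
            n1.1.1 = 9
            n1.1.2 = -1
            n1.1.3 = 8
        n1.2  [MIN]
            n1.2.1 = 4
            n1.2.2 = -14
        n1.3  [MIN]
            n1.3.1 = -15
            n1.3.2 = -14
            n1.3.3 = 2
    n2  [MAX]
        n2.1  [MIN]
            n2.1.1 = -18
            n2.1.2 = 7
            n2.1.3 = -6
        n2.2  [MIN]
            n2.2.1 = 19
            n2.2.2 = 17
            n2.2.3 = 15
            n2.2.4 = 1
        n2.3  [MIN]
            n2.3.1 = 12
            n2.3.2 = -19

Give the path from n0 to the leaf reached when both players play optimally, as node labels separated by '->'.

n1.1 (MIN): min(9, -1, 8) = -1
n1.2 (MIN): min(4, -14) = -14
n1.3 (MIN): min(-15, -14, 2) = -15
n1 (MAX): max(-1, -14, -15) = -1
n2.1 (MIN): min(-18, 7, -6) = -18
n2.2 (MIN): min(19, 17, 15, 1) = 1
n2.3 (MIN): min(12, -19) = -19
n2 (MAX): max(-18, 1, -19) = 1
n0 (MIN): min(-1, 1) = -1
At n0, MIN picks n1 (lowest: -1).
At n1, MAX picks n1.1 (highest: -1).
At n1.1, MIN picks n1.1.2 (lowest: -1).
Terminal value -1.

n0 -> n1 -> n1.1 -> n1.1.2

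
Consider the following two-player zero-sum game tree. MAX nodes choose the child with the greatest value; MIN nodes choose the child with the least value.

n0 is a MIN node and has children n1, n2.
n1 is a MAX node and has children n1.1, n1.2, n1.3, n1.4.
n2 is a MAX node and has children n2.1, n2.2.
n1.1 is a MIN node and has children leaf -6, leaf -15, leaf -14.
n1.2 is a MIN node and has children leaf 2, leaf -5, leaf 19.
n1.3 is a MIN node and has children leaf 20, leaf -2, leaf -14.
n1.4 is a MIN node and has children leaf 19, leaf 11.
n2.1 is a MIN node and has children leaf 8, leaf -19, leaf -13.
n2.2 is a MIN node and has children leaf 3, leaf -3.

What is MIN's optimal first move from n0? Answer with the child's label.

n1.1 (MIN): min(-6, -15, -14) = -15
n1.2 (MIN): min(2, -5, 19) = -5
n1.3 (MIN): min(20, -2, -14) = -14
n1.4 (MIN): min(19, 11) = 11
n1 (MAX): max(-15, -5, -14, 11) = 11
n2.1 (MIN): min(8, -19, -13) = -19
n2.2 (MIN): min(3, -3) = -3
n2 (MAX): max(-19, -3) = -3
n0 (MIN): min(11, -3) = -3
MIN at n0 wants the lowest of {n1=11, n2=-3}, so chooses n2.

n2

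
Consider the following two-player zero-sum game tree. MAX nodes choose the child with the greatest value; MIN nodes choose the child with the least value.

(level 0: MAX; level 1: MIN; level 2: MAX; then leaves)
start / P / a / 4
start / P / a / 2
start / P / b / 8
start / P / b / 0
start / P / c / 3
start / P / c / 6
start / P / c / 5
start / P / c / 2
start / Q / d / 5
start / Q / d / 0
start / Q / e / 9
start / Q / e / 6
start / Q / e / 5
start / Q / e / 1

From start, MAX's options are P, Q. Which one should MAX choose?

a (MAX): max(4, 2) = 4
b (MAX): max(8, 0) = 8
c (MAX): max(3, 6, 5, 2) = 6
P (MIN): min(4, 8, 6) = 4
d (MAX): max(5, 0) = 5
e (MAX): max(9, 6, 5, 1) = 9
Q (MIN): min(5, 9) = 5
start (MAX): max(4, 5) = 5
MAX at start wants the highest of {P=4, Q=5}, so chooses Q.

Q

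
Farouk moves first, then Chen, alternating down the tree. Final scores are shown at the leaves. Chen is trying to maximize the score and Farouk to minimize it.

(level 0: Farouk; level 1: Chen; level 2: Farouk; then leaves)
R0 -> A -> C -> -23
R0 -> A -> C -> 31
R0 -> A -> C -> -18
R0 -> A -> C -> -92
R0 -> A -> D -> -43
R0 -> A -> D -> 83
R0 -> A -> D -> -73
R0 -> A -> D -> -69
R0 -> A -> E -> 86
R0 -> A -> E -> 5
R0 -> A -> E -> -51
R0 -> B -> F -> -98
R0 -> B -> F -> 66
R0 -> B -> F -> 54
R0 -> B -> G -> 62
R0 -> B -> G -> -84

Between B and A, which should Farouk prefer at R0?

F (Farouk): min(-98, 66, 54) = -98
G (Farouk): min(62, -84) = -84
B (Chen): max(-98, -84) = -84
C (Farouk): min(-23, 31, -18, -92) = -92
D (Farouk): min(-43, 83, -73, -69) = -73
E (Farouk): min(86, 5, -51) = -51
A (Chen): max(-92, -73, -51) = -51
Farouk prefers the lower value; B=-84, A=-51. B is better since -84 < -51.

B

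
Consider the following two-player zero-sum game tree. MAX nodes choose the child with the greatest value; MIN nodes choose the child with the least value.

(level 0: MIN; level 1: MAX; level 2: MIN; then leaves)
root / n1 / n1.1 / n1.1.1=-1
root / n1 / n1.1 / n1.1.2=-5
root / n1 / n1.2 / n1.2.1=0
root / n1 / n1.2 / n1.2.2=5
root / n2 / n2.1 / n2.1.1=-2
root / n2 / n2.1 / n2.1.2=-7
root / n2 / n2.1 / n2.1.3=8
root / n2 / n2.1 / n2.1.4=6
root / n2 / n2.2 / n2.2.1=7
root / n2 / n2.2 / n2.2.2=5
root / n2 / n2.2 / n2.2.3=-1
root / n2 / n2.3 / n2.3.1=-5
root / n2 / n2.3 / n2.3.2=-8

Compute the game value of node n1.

0

n1.1 (MIN): min(-1, -5) = -5
n1.2 (MIN): min(0, 5) = 0
n1 (MAX): max(-5, 0) = 0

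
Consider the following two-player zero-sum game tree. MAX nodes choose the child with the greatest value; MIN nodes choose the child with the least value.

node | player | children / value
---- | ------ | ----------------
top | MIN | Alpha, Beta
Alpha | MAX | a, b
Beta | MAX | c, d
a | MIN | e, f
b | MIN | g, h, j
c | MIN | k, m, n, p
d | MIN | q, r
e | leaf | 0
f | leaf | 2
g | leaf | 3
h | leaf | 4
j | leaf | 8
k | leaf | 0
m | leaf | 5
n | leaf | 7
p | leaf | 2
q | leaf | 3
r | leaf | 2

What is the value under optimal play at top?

2

a (MIN): min(0, 2) = 0
b (MIN): min(3, 4, 8) = 3
Alpha (MAX): max(0, 3) = 3
c (MIN): min(0, 5, 7, 2) = 0
d (MIN): min(3, 2) = 2
Beta (MAX): max(0, 2) = 2
top (MIN): min(3, 2) = 2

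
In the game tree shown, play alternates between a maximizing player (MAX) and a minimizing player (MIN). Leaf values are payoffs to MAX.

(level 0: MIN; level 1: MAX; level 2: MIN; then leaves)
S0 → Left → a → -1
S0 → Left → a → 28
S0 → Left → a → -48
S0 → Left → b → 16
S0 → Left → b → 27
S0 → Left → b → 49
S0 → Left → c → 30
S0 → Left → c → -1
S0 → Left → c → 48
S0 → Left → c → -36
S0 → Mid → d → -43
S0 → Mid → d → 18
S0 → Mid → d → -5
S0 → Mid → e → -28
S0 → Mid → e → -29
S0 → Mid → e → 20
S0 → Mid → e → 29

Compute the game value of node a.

-48

a (MIN): min(-1, 28, -48) = -48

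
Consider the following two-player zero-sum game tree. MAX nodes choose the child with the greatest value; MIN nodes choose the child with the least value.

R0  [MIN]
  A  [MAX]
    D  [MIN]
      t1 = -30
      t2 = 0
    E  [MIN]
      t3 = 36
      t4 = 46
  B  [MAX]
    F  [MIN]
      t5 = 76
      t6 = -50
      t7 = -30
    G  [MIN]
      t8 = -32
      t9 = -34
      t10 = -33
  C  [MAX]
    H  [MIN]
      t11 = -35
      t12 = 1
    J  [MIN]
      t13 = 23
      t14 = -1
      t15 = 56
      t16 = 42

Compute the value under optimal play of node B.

F (MIN): min(76, -50, -30) = -50
G (MIN): min(-32, -34, -33) = -34
B (MAX): max(-50, -34) = -34

-34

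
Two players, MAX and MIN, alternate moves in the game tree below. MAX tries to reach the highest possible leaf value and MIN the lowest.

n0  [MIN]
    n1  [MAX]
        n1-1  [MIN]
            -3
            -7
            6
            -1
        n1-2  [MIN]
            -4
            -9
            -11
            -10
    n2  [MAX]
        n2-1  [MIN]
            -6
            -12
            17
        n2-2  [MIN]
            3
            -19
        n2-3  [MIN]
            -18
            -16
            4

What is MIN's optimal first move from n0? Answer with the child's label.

n2

n1-1 (MIN): min(-3, -7, 6, -1) = -7
n1-2 (MIN): min(-4, -9, -11, -10) = -11
n1 (MAX): max(-7, -11) = -7
n2-1 (MIN): min(-6, -12, 17) = -12
n2-2 (MIN): min(3, -19) = -19
n2-3 (MIN): min(-18, -16, 4) = -18
n2 (MAX): max(-12, -19, -18) = -12
n0 (MIN): min(-7, -12) = -12
MIN at n0 wants the lowest of {n1=-7, n2=-12}, so chooses n2.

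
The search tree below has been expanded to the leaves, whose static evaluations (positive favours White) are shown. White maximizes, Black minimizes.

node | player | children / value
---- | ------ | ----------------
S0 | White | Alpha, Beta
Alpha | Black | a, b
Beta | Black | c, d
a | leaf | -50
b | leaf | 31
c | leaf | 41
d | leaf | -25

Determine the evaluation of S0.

-25

Alpha (Black): min(-50, 31) = -50
Beta (Black): min(41, -25) = -25
S0 (White): max(-50, -25) = -25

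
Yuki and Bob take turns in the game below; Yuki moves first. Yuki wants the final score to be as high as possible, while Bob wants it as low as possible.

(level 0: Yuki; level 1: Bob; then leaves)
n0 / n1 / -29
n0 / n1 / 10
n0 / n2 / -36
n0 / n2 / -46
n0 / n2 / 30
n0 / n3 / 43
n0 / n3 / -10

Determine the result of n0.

n1 (Bob): min(-29, 10) = -29
n2 (Bob): min(-36, -46, 30) = -46
n3 (Bob): min(43, -10) = -10
n0 (Yuki): max(-29, -46, -10) = -10

-10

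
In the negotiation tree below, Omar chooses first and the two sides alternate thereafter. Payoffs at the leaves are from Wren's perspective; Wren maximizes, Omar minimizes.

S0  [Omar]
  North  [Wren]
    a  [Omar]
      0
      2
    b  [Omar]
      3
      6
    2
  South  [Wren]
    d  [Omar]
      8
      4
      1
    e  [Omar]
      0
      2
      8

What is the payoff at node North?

3

a (Omar): min(0, 2) = 0
b (Omar): min(3, 6) = 3
North (Wren): max(0, 3, 2) = 3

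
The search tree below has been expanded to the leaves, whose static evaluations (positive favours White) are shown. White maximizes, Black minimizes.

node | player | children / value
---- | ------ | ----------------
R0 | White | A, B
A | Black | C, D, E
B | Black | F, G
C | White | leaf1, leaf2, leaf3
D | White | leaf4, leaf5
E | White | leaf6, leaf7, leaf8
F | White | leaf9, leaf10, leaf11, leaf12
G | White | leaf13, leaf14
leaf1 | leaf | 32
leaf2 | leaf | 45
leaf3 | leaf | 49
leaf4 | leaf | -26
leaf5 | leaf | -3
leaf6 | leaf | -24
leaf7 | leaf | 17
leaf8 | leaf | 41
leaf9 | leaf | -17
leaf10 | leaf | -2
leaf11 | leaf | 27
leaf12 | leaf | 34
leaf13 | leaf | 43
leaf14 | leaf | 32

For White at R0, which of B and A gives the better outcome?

F (White): max(-17, -2, 27, 34) = 34
G (White): max(43, 32) = 43
B (Black): min(34, 43) = 34
C (White): max(32, 45, 49) = 49
D (White): max(-26, -3) = -3
E (White): max(-24, 17, 41) = 41
A (Black): min(49, -3, 41) = -3
White prefers the higher value; B=34, A=-3. B is better since 34 > -3.

B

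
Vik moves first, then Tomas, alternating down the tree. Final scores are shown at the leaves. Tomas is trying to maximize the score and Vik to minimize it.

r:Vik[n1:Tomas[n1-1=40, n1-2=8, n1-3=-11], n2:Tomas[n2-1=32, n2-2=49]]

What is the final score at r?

n1 (Tomas): max(40, 8, -11) = 40
n2 (Tomas): max(32, 49) = 49
r (Vik): min(40, 49) = 40

40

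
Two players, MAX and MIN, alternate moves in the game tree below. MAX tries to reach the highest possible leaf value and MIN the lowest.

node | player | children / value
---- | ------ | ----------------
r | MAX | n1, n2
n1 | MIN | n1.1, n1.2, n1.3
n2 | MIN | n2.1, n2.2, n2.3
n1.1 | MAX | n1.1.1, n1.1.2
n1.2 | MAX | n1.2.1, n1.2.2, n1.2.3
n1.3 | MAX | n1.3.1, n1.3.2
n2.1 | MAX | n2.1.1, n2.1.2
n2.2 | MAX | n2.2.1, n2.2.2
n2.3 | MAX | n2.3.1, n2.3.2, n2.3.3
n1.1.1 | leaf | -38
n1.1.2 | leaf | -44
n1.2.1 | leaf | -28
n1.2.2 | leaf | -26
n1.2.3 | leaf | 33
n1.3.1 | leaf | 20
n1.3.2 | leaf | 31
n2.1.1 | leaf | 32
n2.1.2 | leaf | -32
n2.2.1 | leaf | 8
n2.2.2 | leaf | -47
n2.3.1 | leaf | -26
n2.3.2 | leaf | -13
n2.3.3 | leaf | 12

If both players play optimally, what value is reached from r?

8

n1.1 (MAX): max(-38, -44) = -38
n1.2 (MAX): max(-28, -26, 33) = 33
n1.3 (MAX): max(20, 31) = 31
n1 (MIN): min(-38, 33, 31) = -38
n2.1 (MAX): max(32, -32) = 32
n2.2 (MAX): max(8, -47) = 8
n2.3 (MAX): max(-26, -13, 12) = 12
n2 (MIN): min(32, 8, 12) = 8
r (MAX): max(-38, 8) = 8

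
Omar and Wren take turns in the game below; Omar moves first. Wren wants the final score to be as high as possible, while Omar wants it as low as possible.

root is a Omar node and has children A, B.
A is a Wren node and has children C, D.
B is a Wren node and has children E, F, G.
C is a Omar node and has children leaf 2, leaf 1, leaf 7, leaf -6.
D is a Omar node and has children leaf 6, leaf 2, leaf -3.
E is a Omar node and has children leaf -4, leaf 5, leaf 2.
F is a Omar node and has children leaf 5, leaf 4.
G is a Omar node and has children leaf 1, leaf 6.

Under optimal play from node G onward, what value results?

1

G (Omar): min(1, 6) = 1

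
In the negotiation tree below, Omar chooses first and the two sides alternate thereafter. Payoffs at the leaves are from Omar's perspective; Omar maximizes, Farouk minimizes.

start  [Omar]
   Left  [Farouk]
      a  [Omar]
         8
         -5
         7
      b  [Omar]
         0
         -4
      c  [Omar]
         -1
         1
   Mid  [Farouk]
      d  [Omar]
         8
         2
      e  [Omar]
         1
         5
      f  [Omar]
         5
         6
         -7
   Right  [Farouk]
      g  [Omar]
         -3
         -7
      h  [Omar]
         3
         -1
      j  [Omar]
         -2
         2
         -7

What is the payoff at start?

a (Omar): max(8, -5, 7) = 8
b (Omar): max(0, -4) = 0
c (Omar): max(-1, 1) = 1
Left (Farouk): min(8, 0, 1) = 0
d (Omar): max(8, 2) = 8
e (Omar): max(1, 5) = 5
f (Omar): max(5, 6, -7) = 6
Mid (Farouk): min(8, 5, 6) = 5
g (Omar): max(-3, -7) = -3
h (Omar): max(3, -1) = 3
j (Omar): max(-2, 2, -7) = 2
Right (Farouk): min(-3, 3, 2) = -3
start (Omar): max(0, 5, -3) = 5

5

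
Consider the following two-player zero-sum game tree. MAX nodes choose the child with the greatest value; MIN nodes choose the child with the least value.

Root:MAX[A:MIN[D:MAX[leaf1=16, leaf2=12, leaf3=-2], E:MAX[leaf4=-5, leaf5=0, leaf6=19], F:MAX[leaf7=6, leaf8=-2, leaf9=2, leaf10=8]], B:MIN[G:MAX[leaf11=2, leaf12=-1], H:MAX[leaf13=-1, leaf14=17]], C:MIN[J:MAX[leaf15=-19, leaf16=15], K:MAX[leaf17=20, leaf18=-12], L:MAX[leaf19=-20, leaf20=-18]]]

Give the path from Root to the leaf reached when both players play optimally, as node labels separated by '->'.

D (MAX): max(16, 12, -2) = 16
E (MAX): max(-5, 0, 19) = 19
F (MAX): max(6, -2, 2, 8) = 8
A (MIN): min(16, 19, 8) = 8
G (MAX): max(2, -1) = 2
H (MAX): max(-1, 17) = 17
B (MIN): min(2, 17) = 2
J (MAX): max(-19, 15) = 15
K (MAX): max(20, -12) = 20
L (MAX): max(-20, -18) = -18
C (MIN): min(15, 20, -18) = -18
Root (MAX): max(8, 2, -18) = 8
At Root, MAX picks A (highest: 8).
At A, MIN picks F (lowest: 8).
At F, MAX picks leaf10 (highest: 8).
Terminal value 8.

Root -> A -> F -> leaf10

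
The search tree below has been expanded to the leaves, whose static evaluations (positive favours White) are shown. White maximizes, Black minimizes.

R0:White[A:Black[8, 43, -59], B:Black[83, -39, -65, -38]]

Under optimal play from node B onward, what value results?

B (Black): min(83, -39, -65, -38) = -65

-65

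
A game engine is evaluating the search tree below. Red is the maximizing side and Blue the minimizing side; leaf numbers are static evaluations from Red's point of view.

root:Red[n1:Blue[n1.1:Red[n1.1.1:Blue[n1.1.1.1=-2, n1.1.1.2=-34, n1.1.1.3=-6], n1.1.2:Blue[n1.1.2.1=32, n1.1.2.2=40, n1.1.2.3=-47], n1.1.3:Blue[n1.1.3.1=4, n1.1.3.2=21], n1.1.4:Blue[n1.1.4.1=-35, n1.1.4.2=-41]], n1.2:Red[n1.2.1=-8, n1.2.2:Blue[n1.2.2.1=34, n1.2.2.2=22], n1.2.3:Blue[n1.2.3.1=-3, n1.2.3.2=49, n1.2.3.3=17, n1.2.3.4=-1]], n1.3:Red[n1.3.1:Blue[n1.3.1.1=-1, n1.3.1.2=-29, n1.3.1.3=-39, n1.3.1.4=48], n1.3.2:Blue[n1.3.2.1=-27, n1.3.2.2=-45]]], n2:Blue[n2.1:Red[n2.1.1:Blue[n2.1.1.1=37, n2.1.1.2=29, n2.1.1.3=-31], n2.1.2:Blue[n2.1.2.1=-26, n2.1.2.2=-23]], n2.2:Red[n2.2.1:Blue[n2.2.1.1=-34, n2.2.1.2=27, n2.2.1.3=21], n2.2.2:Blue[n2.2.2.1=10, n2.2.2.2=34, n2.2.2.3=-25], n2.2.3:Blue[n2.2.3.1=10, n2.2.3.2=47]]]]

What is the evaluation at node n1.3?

n1.3.1 (Blue): min(-1, -29, -39, 48) = -39
n1.3.2 (Blue): min(-27, -45) = -45
n1.3 (Red): max(-39, -45) = -39

-39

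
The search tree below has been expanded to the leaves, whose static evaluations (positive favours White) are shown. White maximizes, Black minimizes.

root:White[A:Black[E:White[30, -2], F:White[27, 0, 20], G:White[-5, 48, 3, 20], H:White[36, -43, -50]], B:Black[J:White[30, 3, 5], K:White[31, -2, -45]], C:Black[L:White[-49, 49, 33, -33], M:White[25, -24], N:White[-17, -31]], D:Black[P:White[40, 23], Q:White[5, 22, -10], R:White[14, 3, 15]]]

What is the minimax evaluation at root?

E (White): max(30, -2) = 30
F (White): max(27, 0, 20) = 27
G (White): max(-5, 48, 3, 20) = 48
H (White): max(36, -43, -50) = 36
A (Black): min(30, 27, 48, 36) = 27
J (White): max(30, 3, 5) = 30
K (White): max(31, -2, -45) = 31
B (Black): min(30, 31) = 30
L (White): max(-49, 49, 33, -33) = 49
M (White): max(25, -24) = 25
N (White): max(-17, -31) = -17
C (Black): min(49, 25, -17) = -17
P (White): max(40, 23) = 40
Q (White): max(5, 22, -10) = 22
R (White): max(14, 3, 15) = 15
D (Black): min(40, 22, 15) = 15
root (White): max(27, 30, -17, 15) = 30

30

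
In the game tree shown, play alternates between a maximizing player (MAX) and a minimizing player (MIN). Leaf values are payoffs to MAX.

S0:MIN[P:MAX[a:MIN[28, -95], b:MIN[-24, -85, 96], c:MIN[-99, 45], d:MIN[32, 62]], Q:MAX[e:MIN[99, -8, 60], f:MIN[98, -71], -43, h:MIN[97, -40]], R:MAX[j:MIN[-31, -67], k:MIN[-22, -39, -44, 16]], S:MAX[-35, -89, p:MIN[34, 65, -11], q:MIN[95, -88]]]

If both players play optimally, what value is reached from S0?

a (MIN): min(28, -95) = -95
b (MIN): min(-24, -85, 96) = -85
c (MIN): min(-99, 45) = -99
d (MIN): min(32, 62) = 32
P (MAX): max(-95, -85, -99, 32) = 32
e (MIN): min(99, -8, 60) = -8
f (MIN): min(98, -71) = -71
h (MIN): min(97, -40) = -40
Q (MAX): max(-8, -71, -43, -40) = -8
j (MIN): min(-31, -67) = -67
k (MIN): min(-22, -39, -44, 16) = -44
R (MAX): max(-67, -44) = -44
p (MIN): min(34, 65, -11) = -11
q (MIN): min(95, -88) = -88
S (MAX): max(-35, -89, -11, -88) = -11
S0 (MIN): min(32, -8, -44, -11) = -44

-44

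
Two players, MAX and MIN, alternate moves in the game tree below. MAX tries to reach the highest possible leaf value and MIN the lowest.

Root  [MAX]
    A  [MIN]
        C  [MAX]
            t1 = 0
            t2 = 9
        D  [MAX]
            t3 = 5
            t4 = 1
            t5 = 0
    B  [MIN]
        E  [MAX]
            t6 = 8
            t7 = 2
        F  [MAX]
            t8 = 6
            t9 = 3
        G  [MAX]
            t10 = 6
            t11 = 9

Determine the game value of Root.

6

C (MAX): max(0, 9) = 9
D (MAX): max(5, 1, 0) = 5
A (MIN): min(9, 5) = 5
E (MAX): max(8, 2) = 8
F (MAX): max(6, 3) = 6
G (MAX): max(6, 9) = 9
B (MIN): min(8, 6, 9) = 6
Root (MAX): max(5, 6) = 6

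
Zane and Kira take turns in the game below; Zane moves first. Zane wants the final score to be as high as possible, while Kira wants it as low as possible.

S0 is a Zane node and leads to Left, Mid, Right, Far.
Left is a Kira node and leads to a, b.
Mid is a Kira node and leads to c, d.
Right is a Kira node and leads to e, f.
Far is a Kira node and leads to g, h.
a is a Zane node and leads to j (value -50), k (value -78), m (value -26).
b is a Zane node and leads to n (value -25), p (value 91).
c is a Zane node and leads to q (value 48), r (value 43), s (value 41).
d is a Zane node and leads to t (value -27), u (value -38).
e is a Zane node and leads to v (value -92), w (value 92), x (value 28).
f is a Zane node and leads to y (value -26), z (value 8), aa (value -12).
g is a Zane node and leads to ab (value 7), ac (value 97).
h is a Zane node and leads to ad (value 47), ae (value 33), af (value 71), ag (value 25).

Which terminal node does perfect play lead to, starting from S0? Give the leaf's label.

a (Zane): max(-50, -78, -26) = -26
b (Zane): max(-25, 91) = 91
Left (Kira): min(-26, 91) = -26
c (Zane): max(48, 43, 41) = 48
d (Zane): max(-27, -38) = -27
Mid (Kira): min(48, -27) = -27
e (Zane): max(-92, 92, 28) = 92
f (Zane): max(-26, 8, -12) = 8
Right (Kira): min(92, 8) = 8
g (Zane): max(7, 97) = 97
h (Zane): max(47, 33, 71, 25) = 71
Far (Kira): min(97, 71) = 71
S0 (Zane): max(-26, -27, 8, 71) = 71
At S0, Zane picks Far (highest: 71).
At Far, Kira picks h (lowest: 71).
At h, Zane picks af (highest: 71).
Terminal value 71.

af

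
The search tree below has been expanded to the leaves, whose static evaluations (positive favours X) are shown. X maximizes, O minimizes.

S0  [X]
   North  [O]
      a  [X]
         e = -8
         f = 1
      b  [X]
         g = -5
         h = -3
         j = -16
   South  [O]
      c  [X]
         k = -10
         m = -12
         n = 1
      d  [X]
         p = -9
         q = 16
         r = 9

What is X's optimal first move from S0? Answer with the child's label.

a (X): max(-8, 1) = 1
b (X): max(-5, -3, -16) = -3
North (O): min(1, -3) = -3
c (X): max(-10, -12, 1) = 1
d (X): max(-9, 16, 9) = 16
South (O): min(1, 16) = 1
S0 (X): max(-3, 1) = 1
X at S0 wants the highest of {North=-3, South=1}, so chooses South.

South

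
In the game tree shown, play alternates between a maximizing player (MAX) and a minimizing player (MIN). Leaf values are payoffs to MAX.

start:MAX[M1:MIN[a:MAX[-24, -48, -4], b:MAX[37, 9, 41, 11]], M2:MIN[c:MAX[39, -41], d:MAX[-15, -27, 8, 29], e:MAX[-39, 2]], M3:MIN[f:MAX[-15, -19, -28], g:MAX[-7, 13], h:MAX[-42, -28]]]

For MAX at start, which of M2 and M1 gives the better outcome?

M2

c (MAX): max(39, -41) = 39
d (MAX): max(-15, -27, 8, 29) = 29
e (MAX): max(-39, 2) = 2
M2 (MIN): min(39, 29, 2) = 2
a (MAX): max(-24, -48, -4) = -4
b (MAX): max(37, 9, 41, 11) = 41
M1 (MIN): min(-4, 41) = -4
MAX prefers the higher value; M2=2, M1=-4. M2 is better since 2 > -4.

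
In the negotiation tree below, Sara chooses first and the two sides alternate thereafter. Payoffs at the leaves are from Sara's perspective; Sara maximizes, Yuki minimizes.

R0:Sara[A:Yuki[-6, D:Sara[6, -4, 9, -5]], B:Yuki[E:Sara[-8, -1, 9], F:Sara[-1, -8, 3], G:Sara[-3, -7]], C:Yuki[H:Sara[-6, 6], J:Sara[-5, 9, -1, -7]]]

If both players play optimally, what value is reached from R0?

6

D (Sara): max(6, -4, 9, -5) = 9
A (Yuki): min(-6, 9) = -6
E (Sara): max(-8, -1, 9) = 9
F (Sara): max(-1, -8, 3) = 3
G (Sara): max(-3, -7) = -3
B (Yuki): min(9, 3, -3) = -3
H (Sara): max(-6, 6) = 6
J (Sara): max(-5, 9, -1, -7) = 9
C (Yuki): min(6, 9) = 6
R0 (Sara): max(-6, -3, 6) = 6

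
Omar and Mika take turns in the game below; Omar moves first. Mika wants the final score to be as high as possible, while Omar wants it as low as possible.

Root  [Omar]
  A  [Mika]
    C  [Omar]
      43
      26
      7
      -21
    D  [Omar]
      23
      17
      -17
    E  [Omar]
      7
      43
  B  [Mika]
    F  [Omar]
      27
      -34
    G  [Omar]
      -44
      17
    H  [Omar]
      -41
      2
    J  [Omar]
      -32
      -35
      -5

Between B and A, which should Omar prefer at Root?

F (Omar): min(27, -34) = -34
G (Omar): min(-44, 17) = -44
H (Omar): min(-41, 2) = -41
J (Omar): min(-32, -35, -5) = -35
B (Mika): max(-34, -44, -41, -35) = -34
C (Omar): min(43, 26, 7, -21) = -21
D (Omar): min(23, 17, -17) = -17
E (Omar): min(7, 43) = 7
A (Mika): max(-21, -17, 7) = 7
Omar prefers the lower value; B=-34, A=7. B is better since -34 < 7.

B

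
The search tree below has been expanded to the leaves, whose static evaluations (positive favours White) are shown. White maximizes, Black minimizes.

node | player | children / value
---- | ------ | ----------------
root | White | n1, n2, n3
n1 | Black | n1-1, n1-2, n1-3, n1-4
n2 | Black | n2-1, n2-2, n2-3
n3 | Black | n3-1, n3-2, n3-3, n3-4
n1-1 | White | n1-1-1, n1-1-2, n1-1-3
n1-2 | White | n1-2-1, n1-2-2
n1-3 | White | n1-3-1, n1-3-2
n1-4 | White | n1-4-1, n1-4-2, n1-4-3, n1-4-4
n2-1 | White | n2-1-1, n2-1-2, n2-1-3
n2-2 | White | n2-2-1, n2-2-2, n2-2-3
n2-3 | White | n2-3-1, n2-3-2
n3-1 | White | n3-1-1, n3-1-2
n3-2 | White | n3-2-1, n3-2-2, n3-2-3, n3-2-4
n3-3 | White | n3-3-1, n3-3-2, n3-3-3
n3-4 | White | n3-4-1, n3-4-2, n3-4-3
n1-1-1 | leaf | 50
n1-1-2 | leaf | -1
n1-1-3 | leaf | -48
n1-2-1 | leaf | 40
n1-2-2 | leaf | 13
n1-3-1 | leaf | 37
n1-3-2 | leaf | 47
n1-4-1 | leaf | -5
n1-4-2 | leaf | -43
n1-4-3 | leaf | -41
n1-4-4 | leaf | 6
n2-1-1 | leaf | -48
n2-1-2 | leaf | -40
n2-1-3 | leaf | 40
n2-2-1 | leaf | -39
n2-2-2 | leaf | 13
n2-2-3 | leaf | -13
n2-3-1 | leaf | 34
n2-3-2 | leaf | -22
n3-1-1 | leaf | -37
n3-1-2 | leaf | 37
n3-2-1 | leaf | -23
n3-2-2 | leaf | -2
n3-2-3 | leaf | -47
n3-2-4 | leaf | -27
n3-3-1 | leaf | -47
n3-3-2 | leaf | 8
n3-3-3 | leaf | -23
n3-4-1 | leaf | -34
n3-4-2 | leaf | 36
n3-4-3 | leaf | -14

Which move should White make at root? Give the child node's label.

n2

n1-1 (White): max(50, -1, -48) = 50
n1-2 (White): max(40, 13) = 40
n1-3 (White): max(37, 47) = 47
n1-4 (White): max(-5, -43, -41, 6) = 6
n1 (Black): min(50, 40, 47, 6) = 6
n2-1 (White): max(-48, -40, 40) = 40
n2-2 (White): max(-39, 13, -13) = 13
n2-3 (White): max(34, -22) = 34
n2 (Black): min(40, 13, 34) = 13
n3-1 (White): max(-37, 37) = 37
n3-2 (White): max(-23, -2, -47, -27) = -2
n3-3 (White): max(-47, 8, -23) = 8
n3-4 (White): max(-34, 36, -14) = 36
n3 (Black): min(37, -2, 8, 36) = -2
root (White): max(6, 13, -2) = 13
White at root wants the highest of {n1=6, n2=13, n3=-2}, so chooses n2.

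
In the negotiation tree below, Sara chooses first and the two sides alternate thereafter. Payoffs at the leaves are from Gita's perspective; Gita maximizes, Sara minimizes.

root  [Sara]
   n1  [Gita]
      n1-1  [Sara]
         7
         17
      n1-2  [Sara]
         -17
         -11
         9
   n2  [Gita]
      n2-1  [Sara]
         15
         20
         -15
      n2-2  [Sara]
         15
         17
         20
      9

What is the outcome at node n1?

n1-1 (Sara): min(7, 17) = 7
n1-2 (Sara): min(-17, -11, 9) = -17
n1 (Gita): max(7, -17) = 7

7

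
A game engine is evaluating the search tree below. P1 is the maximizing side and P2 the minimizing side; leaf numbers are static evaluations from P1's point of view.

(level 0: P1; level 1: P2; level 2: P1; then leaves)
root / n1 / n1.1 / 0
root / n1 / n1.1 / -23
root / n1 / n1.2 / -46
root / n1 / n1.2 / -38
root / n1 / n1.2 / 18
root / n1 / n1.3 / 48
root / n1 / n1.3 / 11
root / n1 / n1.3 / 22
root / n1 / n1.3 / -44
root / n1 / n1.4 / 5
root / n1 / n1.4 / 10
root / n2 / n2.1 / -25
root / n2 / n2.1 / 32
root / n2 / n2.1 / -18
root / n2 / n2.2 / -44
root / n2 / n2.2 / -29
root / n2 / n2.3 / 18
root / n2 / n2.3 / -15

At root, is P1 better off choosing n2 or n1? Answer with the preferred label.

n2.1 (P1): max(-25, 32, -18) = 32
n2.2 (P1): max(-44, -29) = -29
n2.3 (P1): max(18, -15) = 18
n2 (P2): min(32, -29, 18) = -29
n1.1 (P1): max(0, -23) = 0
n1.2 (P1): max(-46, -38, 18) = 18
n1.3 (P1): max(48, 11, 22, -44) = 48
n1.4 (P1): max(5, 10) = 10
n1 (P2): min(0, 18, 48, 10) = 0
P1 prefers the higher value; n2=-29, n1=0. n1 is better since 0 > -29.

n1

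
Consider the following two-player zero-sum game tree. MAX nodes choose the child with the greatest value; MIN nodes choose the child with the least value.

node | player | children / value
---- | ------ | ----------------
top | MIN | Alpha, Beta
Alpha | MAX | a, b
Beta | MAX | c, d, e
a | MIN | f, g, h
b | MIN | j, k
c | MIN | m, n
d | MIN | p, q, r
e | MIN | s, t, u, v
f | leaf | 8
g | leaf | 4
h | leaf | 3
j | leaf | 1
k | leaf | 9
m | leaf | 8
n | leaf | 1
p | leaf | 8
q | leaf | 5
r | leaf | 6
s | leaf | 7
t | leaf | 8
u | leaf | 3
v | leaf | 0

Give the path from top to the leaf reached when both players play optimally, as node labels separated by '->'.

top -> Alpha -> a -> h

a (MIN): min(8, 4, 3) = 3
b (MIN): min(1, 9) = 1
Alpha (MAX): max(3, 1) = 3
c (MIN): min(8, 1) = 1
d (MIN): min(8, 5, 6) = 5
e (MIN): min(7, 8, 3, 0) = 0
Beta (MAX): max(1, 5, 0) = 5
top (MIN): min(3, 5) = 3
At top, MIN picks Alpha (lowest: 3).
At Alpha, MAX picks a (highest: 3).
At a, MIN picks h (lowest: 3).
Terminal value 3.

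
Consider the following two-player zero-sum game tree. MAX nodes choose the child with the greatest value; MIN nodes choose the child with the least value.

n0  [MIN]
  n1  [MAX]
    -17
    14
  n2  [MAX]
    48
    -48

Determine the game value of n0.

14

n1 (MAX): max(-17, 14) = 14
n2 (MAX): max(48, -48) = 48
n0 (MIN): min(14, 48) = 14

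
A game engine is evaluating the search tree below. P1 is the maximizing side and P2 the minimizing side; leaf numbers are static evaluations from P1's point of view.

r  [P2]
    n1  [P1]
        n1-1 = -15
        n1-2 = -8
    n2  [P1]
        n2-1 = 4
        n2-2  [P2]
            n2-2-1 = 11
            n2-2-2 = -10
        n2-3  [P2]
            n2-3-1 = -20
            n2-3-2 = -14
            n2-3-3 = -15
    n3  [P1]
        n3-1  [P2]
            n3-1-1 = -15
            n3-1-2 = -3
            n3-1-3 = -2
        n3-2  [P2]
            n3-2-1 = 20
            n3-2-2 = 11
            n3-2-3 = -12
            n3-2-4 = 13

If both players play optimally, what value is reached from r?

n1 (P1): max(-15, -8) = -8
n2-2 (P2): min(11, -10) = -10
n2-3 (P2): min(-20, -14, -15) = -20
n2 (P1): max(4, -10, -20) = 4
n3-1 (P2): min(-15, -3, -2) = -15
n3-2 (P2): min(20, 11, -12, 13) = -12
n3 (P1): max(-15, -12) = -12
r (P2): min(-8, 4, -12) = -12

-12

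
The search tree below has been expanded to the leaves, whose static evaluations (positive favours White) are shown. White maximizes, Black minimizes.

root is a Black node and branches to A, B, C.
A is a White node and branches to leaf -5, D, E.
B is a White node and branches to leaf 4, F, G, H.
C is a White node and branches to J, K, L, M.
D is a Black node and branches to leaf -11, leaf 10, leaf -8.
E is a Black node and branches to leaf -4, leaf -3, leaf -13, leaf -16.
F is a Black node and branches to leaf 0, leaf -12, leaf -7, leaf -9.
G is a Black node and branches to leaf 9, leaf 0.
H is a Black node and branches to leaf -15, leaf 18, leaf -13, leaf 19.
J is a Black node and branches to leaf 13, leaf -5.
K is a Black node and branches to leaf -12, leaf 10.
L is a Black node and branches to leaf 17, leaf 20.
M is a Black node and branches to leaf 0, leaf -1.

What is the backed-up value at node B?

F (Black): min(0, -12, -7, -9) = -12
G (Black): min(9, 0) = 0
H (Black): min(-15, 18, -13, 19) = -15
B (White): max(4, -12, 0, -15) = 4

4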